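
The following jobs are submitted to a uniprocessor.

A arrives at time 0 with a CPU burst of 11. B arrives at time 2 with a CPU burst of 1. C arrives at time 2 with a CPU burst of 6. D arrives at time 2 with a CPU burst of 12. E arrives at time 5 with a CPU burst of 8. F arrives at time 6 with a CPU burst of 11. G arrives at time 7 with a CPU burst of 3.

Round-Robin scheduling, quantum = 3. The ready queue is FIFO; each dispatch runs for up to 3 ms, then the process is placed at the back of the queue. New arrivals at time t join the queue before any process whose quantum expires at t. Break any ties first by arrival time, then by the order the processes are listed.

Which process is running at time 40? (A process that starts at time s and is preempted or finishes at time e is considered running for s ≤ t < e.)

A

Gantt: | A 0-3 | B 3-4 | C 4-7 | D 7-10 | A 10-13 | E 13-16 | F 16-19 | G 19-22 | C 22-25 | D 25-28 | A 28-31 | E 31-34 | F 34-37 | D 37-40 | A 40-42 | E 42-44 | F 44-47 | D 47-50 | F 50-52 |
Completion: A=42  B=4  C=25  D=50  E=44  F=52  G=22
Turnaround (C−A): A=42  B=2  C=23  D=48  E=39  F=46  G=15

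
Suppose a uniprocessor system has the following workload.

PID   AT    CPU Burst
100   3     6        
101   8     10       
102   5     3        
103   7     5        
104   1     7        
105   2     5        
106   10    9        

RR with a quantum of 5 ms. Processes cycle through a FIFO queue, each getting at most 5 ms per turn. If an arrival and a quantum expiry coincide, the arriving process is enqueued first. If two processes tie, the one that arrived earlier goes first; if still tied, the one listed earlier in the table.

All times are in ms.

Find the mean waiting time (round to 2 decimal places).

Schedule: | idle 0-1 | 104 1-6 | 105 6-11 | 100 11-16 | 102 16-19 | 104 19-21 | 103 21-26 | 101 26-31 | 106 31-36 | 100 36-37 | 101 37-42 | 106 42-46 |
Completion: 100=37  101=42  102=19  103=26  104=21  105=11  106=46
Waiting times: 100=28, 101=24, 102=11, 103=14, 104=13, 105=4, 106=27
Average waiting = (28+24+11+14+13+4+27) / 7 = 121/7 = 17.29

17.29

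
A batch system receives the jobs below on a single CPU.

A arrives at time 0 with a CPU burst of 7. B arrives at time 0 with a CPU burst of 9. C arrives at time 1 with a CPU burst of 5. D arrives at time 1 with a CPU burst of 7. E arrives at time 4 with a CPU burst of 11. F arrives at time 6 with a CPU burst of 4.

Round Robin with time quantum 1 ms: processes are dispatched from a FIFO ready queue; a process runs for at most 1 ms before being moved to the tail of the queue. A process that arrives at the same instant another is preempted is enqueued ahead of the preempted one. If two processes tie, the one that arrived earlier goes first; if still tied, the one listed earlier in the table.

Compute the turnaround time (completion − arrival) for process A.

33

Schedule: | A 0-1 | B 1-2 | C 2-3 | D 3-4 | A 4-5 | B 5-6 | C 6-7 | E 7-8 | D 8-9 | A 9-10 | F 10-11 | B 11-12 | C 12-13 | E 13-14 | D 14-15 | A 15-16 | F 16-17 | B 17-18 | C 18-19 | E 19-20 | D 20-21 | A 21-22 | F 22-23 | B 23-24 | C 24-25 | E 25-26 | D 26-27 | A 27-28 | F 28-29 | B 29-30 | E 30-31 | D 31-32 | A 32-33 | B 33-34 | E 34-35 | D 35-36 | B 36-37 | E 37-38 | B 38-39 | E 39-43 |
Completion: A=33  B=39  C=25  D=36  E=43  F=29
Turnaround(A) = completion − arrival = 33 − 0 = 33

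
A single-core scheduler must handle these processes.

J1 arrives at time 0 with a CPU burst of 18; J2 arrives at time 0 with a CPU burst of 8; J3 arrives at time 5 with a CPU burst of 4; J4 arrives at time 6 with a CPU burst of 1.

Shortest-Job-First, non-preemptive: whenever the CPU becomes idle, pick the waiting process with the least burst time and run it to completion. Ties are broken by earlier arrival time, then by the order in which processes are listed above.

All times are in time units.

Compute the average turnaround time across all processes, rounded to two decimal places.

Timeline: | J2 0-8 | J4 8-9 | J3 9-13 | J1 13-31 |
Completion: J1=31  J2=8  J3=13  J4=9
Turnaround times: J1=31, J2=8, J3=8, J4=3
Average turnaround = (31+8+8+3) / 4 = 50/4 = 12.50

12.50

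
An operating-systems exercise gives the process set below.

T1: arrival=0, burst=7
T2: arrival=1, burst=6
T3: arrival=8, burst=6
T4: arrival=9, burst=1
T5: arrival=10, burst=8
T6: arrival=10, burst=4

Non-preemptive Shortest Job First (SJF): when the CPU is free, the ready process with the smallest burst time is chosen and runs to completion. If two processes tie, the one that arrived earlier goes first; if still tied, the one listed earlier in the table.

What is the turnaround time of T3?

16

Timeline: | T1 0-7 | T2 7-13 | T4 13-14 | T6 14-18 | T3 18-24 | T5 24-32 |
Completion: T1=7  T2=13  T3=24  T4=14  T5=32  T6=18
Turnaround (C−A): T1=7  T2=12  T3=16  T4=5  T5=22  T6=8
Turnaround(T3) = completion − arrival = 24 − 8 = 16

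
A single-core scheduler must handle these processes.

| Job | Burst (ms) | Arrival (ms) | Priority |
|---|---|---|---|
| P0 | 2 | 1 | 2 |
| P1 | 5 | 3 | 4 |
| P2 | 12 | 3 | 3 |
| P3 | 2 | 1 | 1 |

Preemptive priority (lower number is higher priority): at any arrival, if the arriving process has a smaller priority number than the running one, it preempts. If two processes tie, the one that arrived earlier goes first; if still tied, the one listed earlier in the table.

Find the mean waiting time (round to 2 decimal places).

4.50

Timeline: | idle 0-1 | P3 1-3 | P0 3-5 | P2 5-17 | P1 17-22 |
Completion: P0=5  P1=22  P2=17  P3=3
Waiting times: P0=2, P1=14, P2=2, P3=0
Average waiting = (2+14+2+0) / 4 = 18/4 = 4.50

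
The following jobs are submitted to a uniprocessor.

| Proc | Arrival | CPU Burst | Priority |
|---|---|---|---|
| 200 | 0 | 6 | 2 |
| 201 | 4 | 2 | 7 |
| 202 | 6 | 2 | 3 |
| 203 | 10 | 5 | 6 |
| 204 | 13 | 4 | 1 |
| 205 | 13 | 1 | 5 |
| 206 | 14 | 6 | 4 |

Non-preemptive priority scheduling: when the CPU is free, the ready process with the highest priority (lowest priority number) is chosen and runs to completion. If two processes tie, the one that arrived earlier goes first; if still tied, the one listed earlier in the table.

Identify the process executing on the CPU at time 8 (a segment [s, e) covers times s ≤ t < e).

Timeline: | 200 0-6 | 202 6-8 | 201 8-10 | 203 10-15 | 204 15-19 | 206 19-25 | 205 25-26 |
Completion: 200=6  201=10  202=8  203=15  204=19  205=26  206=25
Turnaround (C−A): 200=6  201=6  202=2  203=5  204=6  205=13  206=11

201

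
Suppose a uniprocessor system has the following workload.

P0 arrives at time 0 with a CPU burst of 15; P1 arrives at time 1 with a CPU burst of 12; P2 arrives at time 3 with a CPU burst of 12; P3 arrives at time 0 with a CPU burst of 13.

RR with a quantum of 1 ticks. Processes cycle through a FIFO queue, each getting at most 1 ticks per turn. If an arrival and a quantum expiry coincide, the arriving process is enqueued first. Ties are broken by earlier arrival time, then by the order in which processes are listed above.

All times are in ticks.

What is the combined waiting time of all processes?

142

Gantt: | P0 0-1 | P3 1-2 | P1 2-3 | P0 3-4 | P3 4-5 | P2 5-6 | P1 6-7 | P0 7-8 | P3 8-9 | P2 9-10 | P1 10-11 | P0 11-12 | P3 12-13 | P2 13-14 | P1 14-15 | P0 15-16 | P3 16-17 | P2 17-18 | P1 18-19 | P0 19-20 | P3 20-21 | P2 21-22 | P1 22-23 | P0 23-24 | P3 24-25 | P2 25-26 | P1 26-27 | P0 27-28 | P3 28-29 | P2 29-30 | P1 30-31 | P0 31-32 | P3 32-33 | P2 33-34 | P1 34-35 | P0 35-36 | P3 36-37 | P2 37-38 | P1 38-39 | P0 39-40 | P3 40-41 | P2 41-42 | P1 42-43 | P0 43-44 | P3 44-45 | P2 45-46 | P1 46-47 | P0 47-48 | P3 48-49 | P2 49-50 | P0 50-52 |
Completion: P0=52  P1=47  P2=50  P3=49
Turnaround (C−A): P0=52  P1=46  P2=47  P3=49
Waiting = turnaround − burst: P0=37, P1=34, P2=35, P3=36
Total waiting = 37 + 34 + 35 + 36 = 142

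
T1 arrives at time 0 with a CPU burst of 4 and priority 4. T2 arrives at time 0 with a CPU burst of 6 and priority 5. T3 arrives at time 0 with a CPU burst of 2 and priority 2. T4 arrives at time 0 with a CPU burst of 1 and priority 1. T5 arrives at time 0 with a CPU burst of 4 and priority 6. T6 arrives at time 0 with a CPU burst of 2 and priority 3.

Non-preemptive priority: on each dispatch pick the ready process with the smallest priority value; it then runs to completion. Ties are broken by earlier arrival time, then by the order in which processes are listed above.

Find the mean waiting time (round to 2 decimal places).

Timeline: | T4 0-1 | T3 1-3 | T6 3-5 | T1 5-9 | T2 9-15 | T5 15-19 |
Completion: T1=9  T2=15  T3=3  T4=1  T5=19  T6=5
Turnaround (C−A): T1=9  T2=15  T3=3  T4=1  T5=19  T6=5
Waiting times: T1=5, T2=9, T3=1, T4=0, T5=15, T6=3
Average waiting = (5+9+1+0+15+3) / 6 = 33/6 = 5.50

5.50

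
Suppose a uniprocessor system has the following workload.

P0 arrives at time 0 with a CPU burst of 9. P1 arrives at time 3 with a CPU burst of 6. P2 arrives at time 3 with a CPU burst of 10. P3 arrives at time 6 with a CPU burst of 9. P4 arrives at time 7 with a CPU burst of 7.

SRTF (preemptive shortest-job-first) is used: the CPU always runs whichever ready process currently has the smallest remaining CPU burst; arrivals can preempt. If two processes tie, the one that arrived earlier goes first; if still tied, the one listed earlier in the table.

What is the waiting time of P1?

Gantt: | P0 0-9 | P1 9-15 | P4 15-22 | P3 22-31 | P2 31-41 |
Completion: P0=9  P1=15  P2=41  P3=31  P4=22
Waiting(P1) = turnaround − burst = 12 − 6 = 6

6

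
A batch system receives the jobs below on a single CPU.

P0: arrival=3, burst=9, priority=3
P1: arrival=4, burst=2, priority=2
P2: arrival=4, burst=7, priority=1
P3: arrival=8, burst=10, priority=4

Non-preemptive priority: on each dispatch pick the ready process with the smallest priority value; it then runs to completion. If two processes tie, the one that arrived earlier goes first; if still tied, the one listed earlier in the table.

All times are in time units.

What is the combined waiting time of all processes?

36

Gantt: | idle 0-3 | P0 3-12 | P2 12-19 | P1 19-21 | P3 21-31 |
Completion: P0=12  P1=21  P2=19  P3=31
Turnaround (C−A): P0=9  P1=17  P2=15  P3=23
Waiting = turnaround − burst: P0=0, P1=15, P2=8, P3=13
Total waiting = 0 + 15 + 8 + 13 = 36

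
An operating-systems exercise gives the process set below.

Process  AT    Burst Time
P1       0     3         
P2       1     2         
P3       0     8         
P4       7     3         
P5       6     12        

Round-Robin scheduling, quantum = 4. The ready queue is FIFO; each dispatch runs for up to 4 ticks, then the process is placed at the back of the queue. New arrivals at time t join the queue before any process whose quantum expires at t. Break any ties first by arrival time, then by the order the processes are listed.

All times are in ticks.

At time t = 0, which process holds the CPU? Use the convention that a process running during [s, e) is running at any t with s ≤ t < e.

Gantt: | P1 0-3 | P3 3-7 | P2 7-9 | P5 9-13 | P4 13-16 | P3 16-20 | P5 20-28 |
Completion: P1=3  P2=9  P3=20  P4=16  P5=28
Turnaround (C−A): P1=3  P2=8  P3=20  P4=9  P5=22

P1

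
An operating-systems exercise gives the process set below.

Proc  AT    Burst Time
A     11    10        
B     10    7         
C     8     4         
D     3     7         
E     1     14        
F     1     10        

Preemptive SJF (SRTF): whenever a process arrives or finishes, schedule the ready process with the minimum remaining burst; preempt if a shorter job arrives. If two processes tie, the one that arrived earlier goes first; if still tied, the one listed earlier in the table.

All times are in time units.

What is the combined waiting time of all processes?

Schedule: | idle 0-1 | F 1-3 | D 3-10 | C 10-14 | B 14-21 | F 21-29 | A 29-39 | E 39-53 |
Completion: A=39  B=21  C=14  D=10  E=53  F=29
Waiting = turnaround − burst: A=18, B=4, C=2, D=0, E=38, F=18
Total waiting = 18 + 4 + 2 + 0 + 38 + 18 = 80

80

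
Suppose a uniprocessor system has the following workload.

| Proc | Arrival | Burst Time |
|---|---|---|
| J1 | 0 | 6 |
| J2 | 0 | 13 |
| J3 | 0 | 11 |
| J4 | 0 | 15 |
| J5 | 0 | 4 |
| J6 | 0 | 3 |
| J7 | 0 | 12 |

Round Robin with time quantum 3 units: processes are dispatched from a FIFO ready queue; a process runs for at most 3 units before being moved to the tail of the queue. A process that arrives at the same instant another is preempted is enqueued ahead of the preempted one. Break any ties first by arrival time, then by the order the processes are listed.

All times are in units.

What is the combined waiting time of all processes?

251

Timeline: | J1 0-3 | J2 3-6 | J3 6-9 | J4 9-12 | J5 12-15 | J6 15-18 | J7 18-21 | J1 21-24 | J2 24-27 | J3 27-30 | J4 30-33 | J5 33-34 | J7 34-37 | J2 37-40 | J3 40-43 | J4 43-46 | J7 46-49 | J2 49-52 | J3 52-54 | J4 54-57 | J7 57-60 | J2 60-61 | J4 61-64 |
Completion: J1=24  J2=61  J3=54  J4=64  J5=34  J6=18  J7=60
Turnaround (C−A): J1=24  J2=61  J3=54  J4=64  J5=34  J6=18  J7=60
Waiting = turnaround − burst: J1=18, J2=48, J3=43, J4=49, J5=30, J6=15, J7=48
Total waiting = 18 + 48 + 43 + 49 + 30 + 15 + 48 = 251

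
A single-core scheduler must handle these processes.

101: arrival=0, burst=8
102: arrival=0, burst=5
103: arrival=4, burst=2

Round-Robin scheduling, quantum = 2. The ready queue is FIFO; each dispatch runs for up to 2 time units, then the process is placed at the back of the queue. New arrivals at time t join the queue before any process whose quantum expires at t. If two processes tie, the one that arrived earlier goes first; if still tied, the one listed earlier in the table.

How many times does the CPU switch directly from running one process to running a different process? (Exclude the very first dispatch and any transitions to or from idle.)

Gantt: | 101 0-2 | 102 2-4 | 101 4-6 | 103 6-8 | 102 8-10 | 101 10-12 | 102 12-13 | 101 13-15 |
Completion: 101=15  102=13  103=8
Turnaround (C−A): 101=15  102=13  103=4

7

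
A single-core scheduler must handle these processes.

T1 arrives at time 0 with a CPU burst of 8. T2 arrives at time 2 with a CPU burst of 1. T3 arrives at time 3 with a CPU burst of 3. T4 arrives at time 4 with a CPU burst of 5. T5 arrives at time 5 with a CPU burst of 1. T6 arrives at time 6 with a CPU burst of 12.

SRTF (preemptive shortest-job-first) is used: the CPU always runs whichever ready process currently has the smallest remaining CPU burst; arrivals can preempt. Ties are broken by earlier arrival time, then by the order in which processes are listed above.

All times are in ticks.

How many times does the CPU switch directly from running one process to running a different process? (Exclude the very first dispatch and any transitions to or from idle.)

6

Timeline: | T1 0-2 | T2 2-3 | T3 3-6 | T5 6-7 | T4 7-12 | T1 12-18 | T6 18-30 |
Completion: T1=18  T2=3  T3=6  T4=12  T5=7  T6=30
Turnaround (C−A): T1=18  T2=1  T3=3  T4=8  T5=2  T6=24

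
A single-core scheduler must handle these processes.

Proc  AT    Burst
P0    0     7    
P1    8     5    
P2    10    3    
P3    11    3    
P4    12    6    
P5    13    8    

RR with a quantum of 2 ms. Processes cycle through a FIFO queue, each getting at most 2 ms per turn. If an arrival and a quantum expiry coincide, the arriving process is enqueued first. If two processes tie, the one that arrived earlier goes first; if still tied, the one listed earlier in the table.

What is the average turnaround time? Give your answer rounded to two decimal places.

Schedule: | P0 0-7 | idle 7-8 | P1 8-10 | P2 10-12 | P1 12-14 | P3 14-16 | P4 16-18 | P2 18-19 | P5 19-21 | P1 21-22 | P3 22-23 | P4 23-25 | P5 25-27 | P4 27-29 | P5 29-33 |
Completion: P0=7  P1=22  P2=19  P3=23  P4=29  P5=33
Turnaround (C−A): P0=7  P1=14  P2=9  P3=12  P4=17  P5=20
Turnaround times: P0=7, P1=14, P2=9, P3=12, P4=17, P5=20
Average turnaround = (7+14+9+12+17+20) / 6 = 79/6 = 13.17

13.17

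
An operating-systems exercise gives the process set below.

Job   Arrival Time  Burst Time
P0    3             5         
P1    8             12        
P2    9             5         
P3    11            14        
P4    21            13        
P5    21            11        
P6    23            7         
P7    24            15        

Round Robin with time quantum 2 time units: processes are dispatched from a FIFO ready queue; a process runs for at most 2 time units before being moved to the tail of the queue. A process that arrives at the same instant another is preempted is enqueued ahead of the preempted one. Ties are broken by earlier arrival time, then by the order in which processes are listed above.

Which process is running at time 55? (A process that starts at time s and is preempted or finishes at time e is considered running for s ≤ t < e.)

P6

Schedule: | idle 0-3 | P0 3-8 | P1 8-10 | P2 10-12 | P1 12-14 | P3 14-16 | P2 16-18 | P1 18-20 | P3 20-22 | P2 22-23 | P1 23-25 | P4 25-27 | P5 27-29 | P3 29-31 | P6 31-33 | P7 33-35 | P1 35-37 | P4 37-39 | P5 39-41 | P3 41-43 | P6 43-45 | P7 45-47 | P1 47-49 | P4 49-51 | P5 51-53 | P3 53-55 | P6 55-57 | P7 57-59 | P4 59-61 | P5 61-63 | P3 63-65 | P6 65-66 | P7 66-68 | P4 68-70 | P5 70-72 | P3 72-74 | P7 74-76 | P4 76-78 | P5 78-79 | P7 79-81 | P4 81-82 | P7 82-85 |
Completion: P0=8  P1=49  P2=23  P3=74  P4=82  P5=79  P6=66  P7=85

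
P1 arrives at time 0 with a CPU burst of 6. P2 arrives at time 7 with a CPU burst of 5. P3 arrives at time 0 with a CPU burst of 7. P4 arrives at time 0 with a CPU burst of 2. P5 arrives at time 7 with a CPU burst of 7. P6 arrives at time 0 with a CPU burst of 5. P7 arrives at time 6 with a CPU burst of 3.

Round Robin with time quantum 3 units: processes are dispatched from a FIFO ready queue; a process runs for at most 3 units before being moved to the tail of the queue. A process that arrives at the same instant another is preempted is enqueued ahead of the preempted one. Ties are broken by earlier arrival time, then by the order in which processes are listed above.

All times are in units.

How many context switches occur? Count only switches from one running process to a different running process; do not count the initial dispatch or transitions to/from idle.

12

Gantt: | P1 0-3 | P3 3-6 | P4 6-8 | P6 8-11 | P1 11-14 | P7 14-17 | P3 17-20 | P2 20-23 | P5 23-26 | P6 26-28 | P3 28-29 | P2 29-31 | P5 31-35 |
Completion: P1=14  P2=31  P3=29  P4=8  P5=35  P6=28  P7=17
Turnaround (C−A): P1=14  P2=24  P3=29  P4=8  P5=28  P6=28  P7=11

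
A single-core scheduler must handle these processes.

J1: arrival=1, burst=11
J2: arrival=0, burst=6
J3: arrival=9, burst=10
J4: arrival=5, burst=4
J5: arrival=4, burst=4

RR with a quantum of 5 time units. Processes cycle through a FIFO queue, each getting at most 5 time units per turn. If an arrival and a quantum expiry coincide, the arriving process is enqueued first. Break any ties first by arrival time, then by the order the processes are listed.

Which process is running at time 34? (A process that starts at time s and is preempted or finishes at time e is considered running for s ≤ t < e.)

Schedule: | J2 0-5 | J1 5-10 | J5 10-14 | J4 14-18 | J2 18-19 | J3 19-24 | J1 24-29 | J3 29-34 | J1 34-35 |
Completion: J1=35  J2=19  J3=34  J4=18  J5=14

J1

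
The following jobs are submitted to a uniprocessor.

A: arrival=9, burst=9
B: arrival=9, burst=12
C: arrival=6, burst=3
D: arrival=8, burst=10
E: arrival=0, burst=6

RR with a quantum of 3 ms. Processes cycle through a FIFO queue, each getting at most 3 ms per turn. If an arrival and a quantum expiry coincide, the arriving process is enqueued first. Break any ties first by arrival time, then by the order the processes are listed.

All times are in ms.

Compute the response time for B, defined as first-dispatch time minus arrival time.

Schedule: | E 0-6 | C 6-9 | D 9-12 | A 12-15 | B 15-18 | D 18-21 | A 21-24 | B 24-27 | D 27-30 | A 30-33 | B 33-36 | D 36-37 | B 37-40 |
Completion: A=33  B=40  C=9  D=37  E=6
Turnaround (C−A): A=24  B=31  C=3  D=29  E=6
Response(B) = first start − arrival = 15 − 9 = 6

6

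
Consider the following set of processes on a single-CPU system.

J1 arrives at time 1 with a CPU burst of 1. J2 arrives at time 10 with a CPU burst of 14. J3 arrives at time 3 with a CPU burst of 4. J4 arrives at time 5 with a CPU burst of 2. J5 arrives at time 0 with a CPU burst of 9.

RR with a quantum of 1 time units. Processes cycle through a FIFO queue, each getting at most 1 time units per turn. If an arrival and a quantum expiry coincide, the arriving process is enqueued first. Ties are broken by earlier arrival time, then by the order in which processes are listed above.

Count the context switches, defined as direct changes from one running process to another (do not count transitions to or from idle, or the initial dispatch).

Timeline: | J5 0-1 | J1 1-2 | J5 2-3 | J3 3-4 | J5 4-5 | J3 5-6 | J4 6-7 | J5 7-8 | J3 8-9 | J4 9-10 | J5 10-11 | J3 11-12 | J2 12-13 | J5 13-14 | J2 14-15 | J5 15-16 | J2 16-17 | J5 17-18 | J2 18-19 | J5 19-20 | J2 20-30 |
Completion: J1=2  J2=30  J3=12  J4=10  J5=20
Turnaround (C−A): J1=1  J2=20  J3=9  J4=5  J5=20

20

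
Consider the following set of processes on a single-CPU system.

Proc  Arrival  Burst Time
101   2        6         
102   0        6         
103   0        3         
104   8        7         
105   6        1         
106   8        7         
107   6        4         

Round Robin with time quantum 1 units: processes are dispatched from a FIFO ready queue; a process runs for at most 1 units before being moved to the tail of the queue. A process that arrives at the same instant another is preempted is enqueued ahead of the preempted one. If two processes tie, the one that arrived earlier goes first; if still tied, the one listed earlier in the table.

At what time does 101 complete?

Timeline: | 102 0-1 | 103 1-2 | 102 2-3 | 101 3-4 | 103 4-5 | 102 5-6 | 101 6-7 | 103 7-8 | 105 8-9 | 107 9-10 | 102 10-11 | 101 11-12 | 104 12-13 | 106 13-14 | 107 14-15 | 102 15-16 | 101 16-17 | 104 17-18 | 106 18-19 | 107 19-20 | 102 20-21 | 101 21-22 | 104 22-23 | 106 23-24 | 107 24-25 | 101 25-26 | 104 26-27 | 106 27-28 | 104 28-29 | 106 29-30 | 104 30-31 | 106 31-32 | 104 32-33 | 106 33-34 |
Completion: 101=26  102=21  103=8  104=33  105=9  106=34  107=25
Turnaround (C−A): 101=24  102=21  103=8  104=25  105=3  106=26  107=19

26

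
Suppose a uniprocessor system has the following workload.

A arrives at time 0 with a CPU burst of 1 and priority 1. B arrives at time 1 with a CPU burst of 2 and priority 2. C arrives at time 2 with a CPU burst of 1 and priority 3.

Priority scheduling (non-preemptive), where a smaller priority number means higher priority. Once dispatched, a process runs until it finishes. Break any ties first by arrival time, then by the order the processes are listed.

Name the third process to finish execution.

C

Timeline: | A 0-1 | B 1-3 | C 3-4 |
Completion: A=1  B=3  C=4
Turnaround (C−A): A=1  B=2  C=2
Finish order: A → B → C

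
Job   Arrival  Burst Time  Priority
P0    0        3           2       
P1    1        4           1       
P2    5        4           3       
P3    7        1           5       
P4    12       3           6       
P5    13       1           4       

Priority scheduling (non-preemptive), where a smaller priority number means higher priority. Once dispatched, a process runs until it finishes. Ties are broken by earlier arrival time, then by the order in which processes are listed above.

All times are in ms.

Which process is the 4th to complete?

Schedule: | P0 0-3 | P1 3-7 | P2 7-11 | P3 11-12 | P4 12-15 | P5 15-16 |
Completion: P0=3  P1=7  P2=11  P3=12  P4=15  P5=16
Turnaround (C−A): P0=3  P1=6  P2=6  P3=5  P4=3  P5=3
Finish order: P0 → P1 → P2 → P3 → P4 → P5

P3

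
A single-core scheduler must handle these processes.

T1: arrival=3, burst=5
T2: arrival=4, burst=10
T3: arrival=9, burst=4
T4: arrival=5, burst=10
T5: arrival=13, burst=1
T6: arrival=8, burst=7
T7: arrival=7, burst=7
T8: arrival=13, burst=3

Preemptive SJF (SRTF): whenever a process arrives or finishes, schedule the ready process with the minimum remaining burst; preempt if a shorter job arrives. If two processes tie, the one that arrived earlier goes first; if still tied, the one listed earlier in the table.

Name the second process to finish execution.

Timeline: | idle 0-3 | T1 3-8 | T7 8-9 | T3 9-13 | T5 13-14 | T8 14-17 | T7 17-23 | T6 23-30 | T2 30-40 | T4 40-50 |
Completion: T1=8  T2=40  T3=13  T4=50  T5=14  T6=30  T7=23  T8=17
Finish order: T1 → T3 → T5 → T8 → T7 → T6 → T2 → T4

T3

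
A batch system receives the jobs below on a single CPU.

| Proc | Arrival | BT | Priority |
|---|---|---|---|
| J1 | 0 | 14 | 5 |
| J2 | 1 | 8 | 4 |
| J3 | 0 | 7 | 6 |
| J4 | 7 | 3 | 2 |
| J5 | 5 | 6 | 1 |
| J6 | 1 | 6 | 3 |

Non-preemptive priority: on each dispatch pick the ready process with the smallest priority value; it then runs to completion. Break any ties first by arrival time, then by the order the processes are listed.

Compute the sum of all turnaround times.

Gantt: | J1 0-14 | J5 14-20 | J4 20-23 | J6 23-29 | J2 29-37 | J3 37-44 |
Completion: J1=14  J2=37  J3=44  J4=23  J5=20  J6=29
Turnaround = completion − arrival: J1=14, J2=36, J3=44, J4=16, J5=15, J6=28
Total turnaround = 14 + 36 + 44 + 16 + 15 + 28 = 153

153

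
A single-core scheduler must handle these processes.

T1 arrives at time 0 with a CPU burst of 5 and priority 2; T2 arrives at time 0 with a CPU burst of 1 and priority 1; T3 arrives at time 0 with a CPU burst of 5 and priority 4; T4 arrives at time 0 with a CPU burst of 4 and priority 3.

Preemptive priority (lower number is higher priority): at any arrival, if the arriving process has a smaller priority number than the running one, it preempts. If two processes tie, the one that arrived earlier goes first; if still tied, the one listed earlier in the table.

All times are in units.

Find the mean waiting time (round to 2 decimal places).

4.25

Schedule: | T2 0-1 | T1 1-6 | T4 6-10 | T3 10-15 |
Completion: T1=6  T2=1  T3=15  T4=10
Turnaround (C−A): T1=6  T2=1  T3=15  T4=10
Waiting times: T1=1, T2=0, T3=10, T4=6
Average waiting = (1+0+10+6) / 4 = 17/4 = 4.25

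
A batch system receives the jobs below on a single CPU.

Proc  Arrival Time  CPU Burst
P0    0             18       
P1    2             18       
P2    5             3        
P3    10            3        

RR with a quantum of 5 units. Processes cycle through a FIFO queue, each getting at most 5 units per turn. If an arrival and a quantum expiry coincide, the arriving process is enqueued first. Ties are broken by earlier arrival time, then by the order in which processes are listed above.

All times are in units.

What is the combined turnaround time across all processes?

98

Schedule: | P0 0-5 | P1 5-10 | P2 10-13 | P0 13-18 | P3 18-21 | P1 21-26 | P0 26-31 | P1 31-36 | P0 36-39 | P1 39-42 |
Completion: P0=39  P1=42  P2=13  P3=21
Turnaround = completion − arrival: P0=39, P1=40, P2=8, P3=11
Total turnaround = 39 + 40 + 8 + 11 = 98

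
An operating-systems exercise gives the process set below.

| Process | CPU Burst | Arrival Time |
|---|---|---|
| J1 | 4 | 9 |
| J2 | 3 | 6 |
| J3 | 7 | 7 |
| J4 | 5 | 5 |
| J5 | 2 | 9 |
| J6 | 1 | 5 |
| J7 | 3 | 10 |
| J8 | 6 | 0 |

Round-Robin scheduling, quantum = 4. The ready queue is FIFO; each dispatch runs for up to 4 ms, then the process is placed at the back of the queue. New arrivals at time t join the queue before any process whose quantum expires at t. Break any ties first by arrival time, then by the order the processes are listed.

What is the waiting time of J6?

Gantt: | J8 0-6 | J4 6-10 | J6 10-11 | J2 11-14 | J3 14-18 | J1 18-22 | J5 22-24 | J7 24-27 | J4 27-28 | J3 28-31 |
Completion: J1=22  J2=14  J3=31  J4=28  J5=24  J6=11  J7=27  J8=6
Waiting(J6) = turnaround − burst = 6 − 1 = 5

5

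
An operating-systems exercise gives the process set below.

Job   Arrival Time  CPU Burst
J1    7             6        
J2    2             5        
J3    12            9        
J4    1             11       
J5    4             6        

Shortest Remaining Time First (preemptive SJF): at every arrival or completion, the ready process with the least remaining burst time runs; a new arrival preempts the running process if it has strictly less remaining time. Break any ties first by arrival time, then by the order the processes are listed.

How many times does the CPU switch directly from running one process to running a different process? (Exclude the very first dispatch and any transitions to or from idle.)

Gantt: | idle 0-1 | J4 1-2 | J2 2-7 | J5 7-13 | J1 13-19 | J3 19-28 | J4 28-38 |
Completion: J1=19  J2=7  J3=28  J4=38  J5=13
Turnaround (C−A): J1=12  J2=5  J3=16  J4=37  J5=9

5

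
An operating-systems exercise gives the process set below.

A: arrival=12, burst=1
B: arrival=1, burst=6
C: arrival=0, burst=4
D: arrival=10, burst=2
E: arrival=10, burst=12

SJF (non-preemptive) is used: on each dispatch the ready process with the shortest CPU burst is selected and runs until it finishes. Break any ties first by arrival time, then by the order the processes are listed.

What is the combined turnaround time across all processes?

Schedule: | C 0-4 | B 4-10 | D 10-12 | A 12-13 | E 13-25 |
Completion: A=13  B=10  C=4  D=12  E=25
Turnaround (C−A): A=1  B=9  C=4  D=2  E=15
Turnaround = completion − arrival: A=1, B=9, C=4, D=2, E=15
Total turnaround = 1 + 9 + 4 + 2 + 15 = 31

31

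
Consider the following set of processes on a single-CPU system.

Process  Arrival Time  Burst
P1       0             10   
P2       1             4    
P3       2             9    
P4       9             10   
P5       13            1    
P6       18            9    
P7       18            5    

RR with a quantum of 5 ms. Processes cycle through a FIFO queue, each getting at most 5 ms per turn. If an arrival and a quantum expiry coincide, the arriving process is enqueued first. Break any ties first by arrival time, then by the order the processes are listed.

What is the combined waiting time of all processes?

Gantt: | P1 0-5 | P2 5-9 | P3 9-14 | P1 14-19 | P4 19-24 | P5 24-25 | P3 25-29 | P6 29-34 | P7 34-39 | P4 39-44 | P6 44-48 |
Completion: P1=19  P2=9  P3=29  P4=44  P5=25  P6=48  P7=39
Turnaround (C−A): P1=19  P2=8  P3=27  P4=35  P5=12  P6=30  P7=21
Waiting = turnaround − burst: P1=9, P2=4, P3=18, P4=25, P5=11, P6=21, P7=16
Total waiting = 9 + 4 + 18 + 25 + 11 + 21 + 16 = 104

104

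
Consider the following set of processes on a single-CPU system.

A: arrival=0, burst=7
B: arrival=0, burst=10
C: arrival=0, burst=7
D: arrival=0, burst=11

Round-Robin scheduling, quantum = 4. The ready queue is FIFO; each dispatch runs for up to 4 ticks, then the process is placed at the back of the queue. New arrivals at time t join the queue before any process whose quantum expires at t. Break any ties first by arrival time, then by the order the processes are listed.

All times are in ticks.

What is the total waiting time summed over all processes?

77

Schedule: | A 0-4 | B 4-8 | C 8-12 | D 12-16 | A 16-19 | B 19-23 | C 23-26 | D 26-30 | B 30-32 | D 32-35 |
Completion: A=19  B=32  C=26  D=35
Turnaround (C−A): A=19  B=32  C=26  D=35
Waiting = turnaround − burst: A=12, B=22, C=19, D=24
Total waiting = 12 + 22 + 19 + 24 = 77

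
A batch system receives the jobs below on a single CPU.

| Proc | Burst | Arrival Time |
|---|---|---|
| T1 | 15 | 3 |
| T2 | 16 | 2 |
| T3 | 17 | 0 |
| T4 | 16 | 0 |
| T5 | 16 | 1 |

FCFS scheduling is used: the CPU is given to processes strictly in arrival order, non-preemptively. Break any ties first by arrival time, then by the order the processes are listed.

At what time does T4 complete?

33

Gantt: | T3 0-17 | T4 17-33 | T5 33-49 | T2 49-65 | T1 65-80 |
Completion: T1=80  T2=65  T3=17  T4=33  T5=49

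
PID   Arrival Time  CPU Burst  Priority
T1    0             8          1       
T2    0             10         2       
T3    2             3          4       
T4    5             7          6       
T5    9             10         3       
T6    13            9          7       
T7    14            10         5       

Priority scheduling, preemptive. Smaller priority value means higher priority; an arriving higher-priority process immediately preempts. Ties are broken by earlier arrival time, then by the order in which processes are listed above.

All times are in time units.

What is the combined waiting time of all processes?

131

Gantt: | T1 0-8 | T2 8-18 | T5 18-28 | T3 28-31 | T7 31-41 | T4 41-48 | T6 48-57 |
Completion: T1=8  T2=18  T3=31  T4=48  T5=28  T6=57  T7=41
Turnaround (C−A): T1=8  T2=18  T3=29  T4=43  T5=19  T6=44  T7=27
Waiting = turnaround − burst: T1=0, T2=8, T3=26, T4=36, T5=9, T6=35, T7=17
Total waiting = 0 + 8 + 26 + 36 + 9 + 35 + 17 = 131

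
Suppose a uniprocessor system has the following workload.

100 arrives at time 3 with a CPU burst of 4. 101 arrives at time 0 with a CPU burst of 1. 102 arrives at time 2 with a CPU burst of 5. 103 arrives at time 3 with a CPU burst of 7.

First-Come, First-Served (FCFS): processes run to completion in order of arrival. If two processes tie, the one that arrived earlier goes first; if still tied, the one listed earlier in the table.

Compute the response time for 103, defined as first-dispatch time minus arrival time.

8

Gantt: | 101 0-1 | idle 1-2 | 102 2-7 | 100 7-11 | 103 11-18 |
Completion: 100=11  101=1  102=7  103=18
Turnaround (C−A): 100=8  101=1  102=5  103=15
Response(103) = first start − arrival = 11 − 3 = 8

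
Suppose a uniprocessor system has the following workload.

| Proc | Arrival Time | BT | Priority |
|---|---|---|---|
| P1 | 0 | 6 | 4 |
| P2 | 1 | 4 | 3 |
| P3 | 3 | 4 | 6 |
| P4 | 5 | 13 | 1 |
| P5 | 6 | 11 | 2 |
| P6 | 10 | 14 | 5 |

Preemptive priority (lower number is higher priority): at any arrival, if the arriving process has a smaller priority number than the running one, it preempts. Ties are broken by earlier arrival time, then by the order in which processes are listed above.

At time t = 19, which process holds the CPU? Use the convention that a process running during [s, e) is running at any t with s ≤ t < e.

P5

Timeline: | P1 0-1 | P2 1-5 | P4 5-18 | P5 18-29 | P1 29-34 | P6 34-48 | P3 48-52 |
Completion: P1=34  P2=5  P3=52  P4=18  P5=29  P6=48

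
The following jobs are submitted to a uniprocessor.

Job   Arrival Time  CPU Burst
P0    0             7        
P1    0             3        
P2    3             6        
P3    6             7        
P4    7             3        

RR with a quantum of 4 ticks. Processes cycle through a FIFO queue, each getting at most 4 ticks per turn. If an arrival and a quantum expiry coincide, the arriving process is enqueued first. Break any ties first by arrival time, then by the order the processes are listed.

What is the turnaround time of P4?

Timeline: | P0 0-4 | P1 4-7 | P2 7-11 | P0 11-14 | P3 14-18 | P4 18-21 | P2 21-23 | P3 23-26 |
Completion: P0=14  P1=7  P2=23  P3=26  P4=21
Turnaround(P4) = completion − arrival = 21 − 7 = 14

14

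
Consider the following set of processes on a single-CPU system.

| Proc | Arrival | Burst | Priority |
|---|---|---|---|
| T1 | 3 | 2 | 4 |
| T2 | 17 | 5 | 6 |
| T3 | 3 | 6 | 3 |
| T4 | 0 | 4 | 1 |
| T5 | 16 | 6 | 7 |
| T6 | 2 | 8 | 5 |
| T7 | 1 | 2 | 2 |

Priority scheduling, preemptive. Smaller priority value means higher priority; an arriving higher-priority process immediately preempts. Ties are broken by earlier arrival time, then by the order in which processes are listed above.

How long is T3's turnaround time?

Gantt: | T4 0-4 | T7 4-6 | T3 6-12 | T1 12-14 | T6 14-22 | T2 22-27 | T5 27-33 |
Completion: T1=14  T2=27  T3=12  T4=4  T5=33  T6=22  T7=6
Turnaround (C−A): T1=11  T2=10  T3=9  T4=4  T5=17  T6=20  T7=5
Turnaround(T3) = completion − arrival = 12 − 3 = 9

9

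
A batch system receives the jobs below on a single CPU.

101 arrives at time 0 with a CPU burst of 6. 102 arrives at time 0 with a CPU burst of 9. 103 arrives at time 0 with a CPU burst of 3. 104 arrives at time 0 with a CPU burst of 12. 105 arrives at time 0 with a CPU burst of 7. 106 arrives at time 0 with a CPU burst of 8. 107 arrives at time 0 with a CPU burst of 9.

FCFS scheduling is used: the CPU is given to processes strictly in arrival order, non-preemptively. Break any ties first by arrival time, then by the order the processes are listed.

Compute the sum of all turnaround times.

205

Schedule: | 101 0-6 | 102 6-15 | 103 15-18 | 104 18-30 | 105 30-37 | 106 37-45 | 107 45-54 |
Completion: 101=6  102=15  103=18  104=30  105=37  106=45  107=54
Turnaround = completion − arrival: 101=6, 102=15, 103=18, 104=30, 105=37, 106=45, 107=54
Total turnaround = 6 + 15 + 18 + 30 + 37 + 45 + 54 = 205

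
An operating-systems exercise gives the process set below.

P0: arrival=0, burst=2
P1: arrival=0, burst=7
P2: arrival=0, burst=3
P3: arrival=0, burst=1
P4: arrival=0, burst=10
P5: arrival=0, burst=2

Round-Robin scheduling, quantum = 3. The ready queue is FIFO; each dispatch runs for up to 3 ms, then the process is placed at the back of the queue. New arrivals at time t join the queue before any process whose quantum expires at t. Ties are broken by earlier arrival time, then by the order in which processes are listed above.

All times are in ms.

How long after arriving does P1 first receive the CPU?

2

Gantt: | P0 0-2 | P1 2-5 | P2 5-8 | P3 8-9 | P4 9-12 | P5 12-14 | P1 14-17 | P4 17-20 | P1 20-21 | P4 21-25 |
Completion: P0=2  P1=21  P2=8  P3=9  P4=25  P5=14
Turnaround (C−A): P0=2  P1=21  P2=8  P3=9  P4=25  P5=14
Response(P1) = first start − arrival = 2 − 0 = 2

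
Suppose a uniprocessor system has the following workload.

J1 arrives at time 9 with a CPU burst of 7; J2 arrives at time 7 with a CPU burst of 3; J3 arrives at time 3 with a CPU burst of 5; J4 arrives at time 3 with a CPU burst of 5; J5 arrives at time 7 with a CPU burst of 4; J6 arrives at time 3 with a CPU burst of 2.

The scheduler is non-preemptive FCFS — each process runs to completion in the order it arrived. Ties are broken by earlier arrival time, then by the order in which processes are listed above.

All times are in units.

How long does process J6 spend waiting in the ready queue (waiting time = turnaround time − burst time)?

10

Timeline: | idle 0-3 | J3 3-8 | J4 8-13 | J6 13-15 | J2 15-18 | J5 18-22 | J1 22-29 |
Completion: J1=29  J2=18  J3=8  J4=13  J5=22  J6=15
Turnaround (C−A): J1=20  J2=11  J3=5  J4=10  J5=15  J6=12
Waiting(J6) = turnaround − burst = 12 − 2 = 10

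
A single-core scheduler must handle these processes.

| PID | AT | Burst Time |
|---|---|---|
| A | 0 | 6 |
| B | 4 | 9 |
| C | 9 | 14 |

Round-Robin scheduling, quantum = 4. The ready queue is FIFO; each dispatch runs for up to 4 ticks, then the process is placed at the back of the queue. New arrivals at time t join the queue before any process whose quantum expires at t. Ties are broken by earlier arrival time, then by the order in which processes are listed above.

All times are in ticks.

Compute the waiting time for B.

Gantt: | A 0-4 | B 4-8 | A 8-10 | B 10-14 | C 14-18 | B 18-19 | C 19-29 |
Completion: A=10  B=19  C=29
Turnaround (C−A): A=10  B=15  C=20
Waiting(B) = turnaround − burst = 15 − 9 = 6

6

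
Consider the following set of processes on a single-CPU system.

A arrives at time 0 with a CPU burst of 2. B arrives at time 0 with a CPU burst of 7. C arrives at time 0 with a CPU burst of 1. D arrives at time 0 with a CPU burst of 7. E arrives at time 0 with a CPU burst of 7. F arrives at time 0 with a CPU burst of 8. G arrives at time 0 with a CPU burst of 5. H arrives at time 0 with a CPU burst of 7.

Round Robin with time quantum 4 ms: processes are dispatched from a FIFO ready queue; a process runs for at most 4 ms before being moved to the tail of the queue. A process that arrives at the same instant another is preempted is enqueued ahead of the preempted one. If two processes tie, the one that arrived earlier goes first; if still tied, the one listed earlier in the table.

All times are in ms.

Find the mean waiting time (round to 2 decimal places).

Gantt: | A 0-2 | B 2-6 | C 6-7 | D 7-11 | E 11-15 | F 15-19 | G 19-23 | H 23-27 | B 27-30 | D 30-33 | E 33-36 | F 36-40 | G 40-41 | H 41-44 |
Completion: A=2  B=30  C=7  D=33  E=36  F=40  G=41  H=44
Waiting times: A=0, B=23, C=6, D=26, E=29, F=32, G=36, H=37
Average waiting = (0+23+6+26+29+32+36+37) / 8 = 189/8 = 23.63

23.63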